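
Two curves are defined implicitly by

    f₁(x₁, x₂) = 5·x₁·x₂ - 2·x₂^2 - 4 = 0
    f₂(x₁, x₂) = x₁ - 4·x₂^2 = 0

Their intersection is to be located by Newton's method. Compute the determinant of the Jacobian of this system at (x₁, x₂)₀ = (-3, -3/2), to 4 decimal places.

J = [[5·x₂, 5·x₁ - 4·x₂], [1, -8·x₂]].
At the point, J = [[-7.5000, -9.0000], [1.0000, 12.0000]].
det J = -81.0000.

-81.0000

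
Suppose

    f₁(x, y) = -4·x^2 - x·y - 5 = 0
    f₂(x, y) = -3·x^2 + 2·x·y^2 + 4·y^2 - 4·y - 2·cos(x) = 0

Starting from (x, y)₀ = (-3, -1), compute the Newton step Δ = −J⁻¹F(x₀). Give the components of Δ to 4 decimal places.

(1.1675, 4.9377)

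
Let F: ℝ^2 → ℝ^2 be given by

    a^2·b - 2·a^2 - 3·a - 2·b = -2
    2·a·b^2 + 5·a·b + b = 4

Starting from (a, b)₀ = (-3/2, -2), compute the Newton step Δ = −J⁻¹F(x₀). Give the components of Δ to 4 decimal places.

(-0.1800, 0.4800)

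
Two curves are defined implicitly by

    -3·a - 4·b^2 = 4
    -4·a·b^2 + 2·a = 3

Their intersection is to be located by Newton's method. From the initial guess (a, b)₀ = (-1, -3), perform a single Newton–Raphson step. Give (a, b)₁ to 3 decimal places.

(-1.162, -1.479)

At (-1, -3): F = (-37.000, 31.000).
Jacobian J = [[-3, -8·b], [-4·b^2 + 2, -8·a·b]].
At the point, J = [[-3.000, 24.000], [-34.000, -24.000]] (det J = 888.000).
Solving J·Δ = −F gives Δ = (-0.162, 1.521).
Then the next iterate is (a, b)₁ = (-1.162, -1.479).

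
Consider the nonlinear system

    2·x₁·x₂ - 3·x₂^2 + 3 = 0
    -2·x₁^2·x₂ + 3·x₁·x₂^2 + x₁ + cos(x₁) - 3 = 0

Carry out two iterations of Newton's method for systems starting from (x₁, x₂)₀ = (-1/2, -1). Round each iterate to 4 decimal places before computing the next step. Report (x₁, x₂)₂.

At (-1/2, -1): F = (1.0000, -3.622417).
Jacobian J = [[2·x₂, 2·x₁ - 6·x₂], [-4·x₁·x₂ + 3·x₂^2 - sin(x₁) + 1, -2·x₁^2 + 6·x₁·x₂]].
At the point, J = [[-2.0000, 5.0000], [2.479426, 2.5000]] (det J = -17.397128).
Solving J·Δ = −F gives Δ = (1.1848, 0.2739).
Then the next iterate is (x₁, x₂)₁ = (0.6848, -0.7261).
Round to (0.6848, -0.7261) and repeat: F = (0.423870, 0.223480), J = [[-1.4522, 5.7262], [3.938079, -3.921302]].
Δ = (-0.1745, -0.1183), so (x₁, x₂)₂ = (0.5103, -0.8444).

(0.5103, -0.8444)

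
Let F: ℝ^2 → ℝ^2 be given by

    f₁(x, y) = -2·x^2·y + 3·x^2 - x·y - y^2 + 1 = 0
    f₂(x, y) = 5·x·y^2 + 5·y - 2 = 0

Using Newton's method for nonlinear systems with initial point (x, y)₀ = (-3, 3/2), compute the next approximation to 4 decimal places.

At (-3, 3/2): F = (3.2500, -28.2500).
Jacobian J = [[-4·x·y + 6·x - y, -2·x^2 - x - 2·y], [5·y^2, 10·x·y + 5]].
At the point, J = [[-1.5000, -18.0000], [11.2500, -40.0000]] (det J = 262.5000).
Solving J·Δ = −F gives Δ = (2.4324, -0.0221).
Then the next iterate is (x, y)₁ = (-0.5676, 1.4779).

(-0.5676, 1.4779)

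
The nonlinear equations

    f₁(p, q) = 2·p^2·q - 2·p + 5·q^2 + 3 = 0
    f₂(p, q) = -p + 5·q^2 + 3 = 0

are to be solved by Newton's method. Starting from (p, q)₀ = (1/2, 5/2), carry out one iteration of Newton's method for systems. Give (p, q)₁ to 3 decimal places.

(0.481, 1.149)

At (1/2, 5/2): F = (34.500, 33.750).
Jacobian J = [[4·p·q - 2, 2·p^2 + 10·q], [-1, 10·q]].
At the point, J = [[3.000, 25.500], [-1.000, 25.000]] (det J = 100.500).
Solving J·Δ = −F gives Δ = (-0.019, -1.351).
Then the next iterate is (p, q)₁ = (0.481, 1.149).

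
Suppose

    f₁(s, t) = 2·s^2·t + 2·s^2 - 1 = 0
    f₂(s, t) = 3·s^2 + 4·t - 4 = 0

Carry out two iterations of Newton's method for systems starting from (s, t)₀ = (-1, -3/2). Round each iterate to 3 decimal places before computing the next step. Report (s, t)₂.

At (-1, -3/2): F = (-2.000, -7.000).
Jacobian J = [[4·s·t + 4·s, 2·s^2], [6·s, 4]].
At the point, J = [[2.000, 2.000], [-6.000, 4.000]] (det J = 20.000).
Solving J·Δ = −F gives Δ = (-0.300, 1.300).
Then the next iterate is (s, t)₁ = (-1.300, -0.200).
Round to (-1.300, -0.200) and repeat: F = (1.704, 0.270), J = [[-4.160, 3.380], [-7.800, 4.000]].
Δ = (-0.607, -1.251), so (s, t)₂ = (-1.907, -1.451).

(-1.907, -1.451)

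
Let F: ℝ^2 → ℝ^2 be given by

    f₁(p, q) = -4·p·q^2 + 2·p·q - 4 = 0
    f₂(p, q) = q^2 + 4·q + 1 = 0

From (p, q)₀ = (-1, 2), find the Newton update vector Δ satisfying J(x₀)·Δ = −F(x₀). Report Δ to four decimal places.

(-1.2292, -1.6250)

At (-1, 2): F = (8.0000, 13.0000).
Jacobian J = [[-4·q^2 + 2·q, -8·p·q + 2·p], [0, 2·q + 4]].
At the point, J = [[-12.0000, 14.0000], [0.0000, 8.0000]] (det J = -96.0000).
Solving J·Δ = −F gives Δ = (-1.2292, -1.6250).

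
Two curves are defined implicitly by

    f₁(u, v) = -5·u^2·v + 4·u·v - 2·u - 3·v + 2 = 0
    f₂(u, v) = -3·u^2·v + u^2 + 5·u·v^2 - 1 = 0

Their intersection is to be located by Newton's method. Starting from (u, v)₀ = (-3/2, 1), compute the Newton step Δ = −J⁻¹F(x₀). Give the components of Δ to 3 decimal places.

(0.466, -0.362)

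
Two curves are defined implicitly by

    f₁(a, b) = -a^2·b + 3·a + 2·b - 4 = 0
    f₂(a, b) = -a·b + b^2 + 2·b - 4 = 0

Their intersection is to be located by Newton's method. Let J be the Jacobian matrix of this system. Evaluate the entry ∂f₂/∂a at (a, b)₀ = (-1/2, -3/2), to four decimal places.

1.5000

∂f₂/∂a = -b.
At (-1/2, -3/2) this is 1.5000.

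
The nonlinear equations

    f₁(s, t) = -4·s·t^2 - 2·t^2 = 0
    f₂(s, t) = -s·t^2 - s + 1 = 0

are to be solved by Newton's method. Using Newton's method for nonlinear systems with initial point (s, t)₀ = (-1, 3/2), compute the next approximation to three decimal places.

(-2.600, -1.650)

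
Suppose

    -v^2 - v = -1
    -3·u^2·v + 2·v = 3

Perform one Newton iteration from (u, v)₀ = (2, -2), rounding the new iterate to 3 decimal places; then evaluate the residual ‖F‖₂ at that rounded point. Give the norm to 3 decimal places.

At (2, -2): F = (-1.000, 17.000).
Jacobian J = [[0, -2·v - 1], [-6·u·v, -3·u^2 + 2]].
At the point, J = [[0.000, 3.000], [24.000, -10.000]] (det J = -72.000).
Solving J·Δ = −F gives Δ = (-0.569, 0.333).
Then the next iterate is (u, v)₁ = (1.431, -1.667).
Re-evaluating at (1.431, -1.667): F = (-0.11189, 3.90685), so ‖F‖₂ = 3.908.

3.908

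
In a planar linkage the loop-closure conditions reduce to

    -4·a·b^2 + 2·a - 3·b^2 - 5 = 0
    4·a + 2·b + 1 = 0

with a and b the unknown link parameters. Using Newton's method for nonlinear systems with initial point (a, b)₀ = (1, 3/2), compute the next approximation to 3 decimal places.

(-0.864, 1.229)

At (1, 3/2): F = (-18.750, 8.000).
Jacobian J = [[-4·b^2 + 2, -8·a·b - 6·b], [4, 2]].
At the point, J = [[-7.000, -21.000], [4.000, 2.000]] (det J = 70.000).
Solving J·Δ = −F gives Δ = (-1.864, -0.271).
Then the next iterate is (a, b)₁ = (-0.864, 1.229).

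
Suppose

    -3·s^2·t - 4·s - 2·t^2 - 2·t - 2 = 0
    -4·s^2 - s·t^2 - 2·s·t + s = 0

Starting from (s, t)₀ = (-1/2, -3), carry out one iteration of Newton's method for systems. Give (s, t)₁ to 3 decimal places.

At (-1/2, -3): F = (-9.750, 0.000).
Jacobian J = [[-6·s·t - 4, -3·s^2 - 4·t - 2], [-8·s - t^2 - 2·t + 1, -2·s·t - 2·s]].
At the point, J = [[-13.000, 9.250], [2.000, -2.000]] (det J = 7.500).
Solving J·Δ = −F gives Δ = (-2.600, -2.600).
Then the next iterate is (s, t)₁ = (-3.100, -5.600).

(-3.100, -5.600)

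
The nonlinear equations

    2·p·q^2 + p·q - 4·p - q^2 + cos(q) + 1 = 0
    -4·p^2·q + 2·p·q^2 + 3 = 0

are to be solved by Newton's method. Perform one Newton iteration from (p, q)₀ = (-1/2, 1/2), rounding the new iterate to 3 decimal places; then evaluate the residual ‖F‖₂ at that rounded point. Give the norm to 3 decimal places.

3.252

At (-1/2, 1/2): F = (3.12758, 2.250).
Jacobian J = [[2·q^2 + q - 4, 4·p·q + p - 2·q - sin(q)], [-8·p·q + 2·q^2, -4·p^2 + 4·p·q]].
At the point, J = [[-3.000, -2.97943], [2.500, -2.000]] (det J = 13.44856).
Solving J·Δ = −F gives Δ = (-0.033, 1.083).
Then the next iterate is (p, q)₁ = (-0.533, 1.583).
Re-evaluating at (-0.533, 1.583): F = (-2.90111, -1.47013), so ‖F‖₂ = 3.252.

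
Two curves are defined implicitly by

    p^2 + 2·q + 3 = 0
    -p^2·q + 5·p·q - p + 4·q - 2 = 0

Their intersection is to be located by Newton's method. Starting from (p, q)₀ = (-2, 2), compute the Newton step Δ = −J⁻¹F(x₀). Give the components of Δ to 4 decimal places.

(11.6667, 17.8333)

At (-2, 2): F = (11.0000, -20.0000).
Jacobian J = [[2·p, 2], [-2·p·q + 5·q - 1, -p^2 + 5·p + 4]].
At the point, J = [[-4.0000, 2.0000], [17.0000, -10.0000]] (det J = 6.0000).
Solving J·Δ = −F gives Δ = (11.6667, 17.8333).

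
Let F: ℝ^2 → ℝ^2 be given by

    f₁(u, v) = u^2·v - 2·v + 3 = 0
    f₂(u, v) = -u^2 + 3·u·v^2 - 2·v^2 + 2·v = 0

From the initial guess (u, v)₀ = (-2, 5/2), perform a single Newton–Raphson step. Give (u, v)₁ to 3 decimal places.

(-1.384, 1.579)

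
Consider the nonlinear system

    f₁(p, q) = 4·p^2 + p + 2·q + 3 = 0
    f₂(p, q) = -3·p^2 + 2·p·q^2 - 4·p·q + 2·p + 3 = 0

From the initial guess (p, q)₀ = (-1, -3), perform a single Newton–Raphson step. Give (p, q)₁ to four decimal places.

(-0.6596, -1.8085)

At (-1, -3): F = (0.0000, -32.0000).
Jacobian J = [[8·p + 1, 2], [-6·p + 2·q^2 - 4·q + 2, 4·p·q - 4·p]].
At the point, J = [[-7.0000, 2.0000], [38.0000, 16.0000]] (det J = -188.0000).
Solving J·Δ = −F gives Δ = (0.3404, 1.1915).
Then the next iterate is (p, q)₁ = (-0.6596, -1.8085).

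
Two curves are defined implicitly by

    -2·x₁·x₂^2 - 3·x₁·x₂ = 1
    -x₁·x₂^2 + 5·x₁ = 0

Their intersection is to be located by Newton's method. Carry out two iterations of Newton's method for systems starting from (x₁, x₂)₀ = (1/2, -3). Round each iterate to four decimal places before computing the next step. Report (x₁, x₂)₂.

(-0.3765, -2.3188)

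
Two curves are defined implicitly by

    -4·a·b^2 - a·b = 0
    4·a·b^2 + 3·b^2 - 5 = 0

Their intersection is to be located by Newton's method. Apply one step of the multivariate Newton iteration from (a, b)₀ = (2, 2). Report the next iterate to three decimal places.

At (2, 2): F = (-36.000, 39.000).
Jacobian J = [[-4·b^2 - b, -8·a·b - a], [4·b^2, 8·a·b + 6·b]].
At the point, J = [[-18.000, -34.000], [16.000, 44.000]] (det J = -248.000).
Solving J·Δ = −F gives Δ = (-1.040, -0.508).
Then the next iterate is (a, b)₁ = (0.960, 1.492).

(0.960, 1.492)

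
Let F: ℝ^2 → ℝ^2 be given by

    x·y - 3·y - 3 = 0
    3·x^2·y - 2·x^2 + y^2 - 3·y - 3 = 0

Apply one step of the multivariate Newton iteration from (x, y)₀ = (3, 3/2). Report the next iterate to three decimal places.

(5.000, -0.250)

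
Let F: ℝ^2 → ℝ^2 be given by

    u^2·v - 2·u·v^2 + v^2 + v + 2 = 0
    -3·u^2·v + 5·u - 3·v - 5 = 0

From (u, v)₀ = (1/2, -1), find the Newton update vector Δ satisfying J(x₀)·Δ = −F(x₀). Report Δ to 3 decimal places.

At (1/2, -1): F = (0.750, 1.250).
Jacobian J = [[2·u·v - 2·v^2, u^2 - 4·u·v + 2·v + 1], [-6·u·v + 5, -3·u^2 - 3]].
At the point, J = [[-3.000, 1.250], [8.000, -3.750]] (det J = 1.250).
Solving J·Δ = −F gives Δ = (3.500, 7.800).

(3.500, 7.800)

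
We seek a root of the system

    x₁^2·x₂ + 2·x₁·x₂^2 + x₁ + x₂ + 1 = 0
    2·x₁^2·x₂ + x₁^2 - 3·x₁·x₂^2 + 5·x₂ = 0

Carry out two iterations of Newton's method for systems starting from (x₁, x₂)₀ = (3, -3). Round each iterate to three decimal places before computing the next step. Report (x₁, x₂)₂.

(1.176, -1.228)

At (3, -3): F = (28.000, -141.000).
Jacobian J = [[2·x₁·x₂ + 2·x₂^2 + 1, x₁^2 + 4·x₁·x₂ + 1], [4·x₁·x₂ + 2·x₁ - 3·x₂^2, 2·x₁^2 - 6·x₁·x₂ + 5]].
At the point, J = [[1.000, -26.000], [-57.000, 77.000]] (det J = -1405.000).
Solving J·Δ = −F gives Δ = (-1.075, 1.036).
Then the next iterate is (x₁, x₂)₁ = (1.925, -1.964).
Round to (1.925, -1.964) and repeat: F = (8.53374, -42.94595), J = [[1.15319, -10.41718], [-22.84469, 35.09545]].
Δ = (-0.749, 0.736), so (x₁, x₂)₂ = (1.176, -1.228).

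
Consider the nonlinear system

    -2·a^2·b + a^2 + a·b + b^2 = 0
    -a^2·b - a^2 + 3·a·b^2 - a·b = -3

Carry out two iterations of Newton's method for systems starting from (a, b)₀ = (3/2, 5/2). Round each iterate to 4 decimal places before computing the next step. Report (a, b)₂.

(1.4340, 0.9105)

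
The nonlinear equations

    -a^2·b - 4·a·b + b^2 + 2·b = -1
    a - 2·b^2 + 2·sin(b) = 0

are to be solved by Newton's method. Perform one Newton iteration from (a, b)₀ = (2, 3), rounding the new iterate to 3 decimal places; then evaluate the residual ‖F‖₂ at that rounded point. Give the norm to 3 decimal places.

At (2, 3): F = (-20.000, -15.71776).
Jacobian J = [[-2·a·b - 4·b, -a^2 - 4·a + 2·b + 2], [1, -4·b + 2·cos(b)]].
At the point, J = [[-24.000, -4.000], [1.000, -13.97998]] (det J = 339.51964).
Solving J·Δ = −F gives Δ = (-0.638, -1.170).
Then the next iterate is (a, b)₁ = (1.362, 1.830).
Re-evaluating at (1.362, 1.830): F = (-5.35567, -3.40261), so ‖F‖₂ = 6.345.

6.345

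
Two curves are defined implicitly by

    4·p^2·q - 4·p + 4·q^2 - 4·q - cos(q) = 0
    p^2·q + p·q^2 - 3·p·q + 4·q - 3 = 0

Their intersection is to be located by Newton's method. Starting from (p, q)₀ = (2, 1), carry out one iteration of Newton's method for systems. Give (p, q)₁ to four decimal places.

At (2, 1): F = (7.459698, 1.0000).
Jacobian J = [[8·p·q - 4, 4·p^2 + 8·q + sin(q) - 4], [2·p·q + q^2 - 3·q, p^2 + 2·p·q - 3·p + 4]].
At the point, J = [[12.0000, 20.841471], [2.0000, 6.0000]] (det J = 30.317058).
Solving J·Δ = −F gives Δ = (-0.7889, 0.0963).
Then the next iterate is (p, q)₁ = (1.2111, 1.0963).

(1.2111, 1.0963)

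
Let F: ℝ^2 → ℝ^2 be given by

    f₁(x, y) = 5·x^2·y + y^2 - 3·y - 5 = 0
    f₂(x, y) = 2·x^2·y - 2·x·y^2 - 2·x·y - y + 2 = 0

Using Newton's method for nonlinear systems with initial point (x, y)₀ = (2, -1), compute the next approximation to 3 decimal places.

(0.440, -1.680)

At (2, -1): F = (-21.000, -5.000).
Jacobian J = [[10·x·y, 5·x^2 + 2·y - 3], [4·x·y - 2·y^2 - 2·y, 2·x^2 - 4·x·y - 2·x - 1]].
At the point, J = [[-20.000, 15.000], [-8.000, 11.000]] (det J = -100.000).
Solving J·Δ = −F gives Δ = (-1.560, -0.680).
Then the next iterate is (x, y)₁ = (0.440, -1.680).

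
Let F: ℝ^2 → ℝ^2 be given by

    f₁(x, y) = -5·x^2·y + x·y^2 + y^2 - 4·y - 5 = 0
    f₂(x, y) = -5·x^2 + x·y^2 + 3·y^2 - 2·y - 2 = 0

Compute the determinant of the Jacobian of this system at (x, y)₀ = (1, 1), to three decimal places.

J = [[-10·x·y + y^2, -5·x^2 + 2·x·y + 2·y - 4], [-10·x + y^2, 2·x·y + 6·y - 2]].
At the point, J = [[-9.000, -5.000], [-9.000, 6.000]].
det J = -99.000.

-99.000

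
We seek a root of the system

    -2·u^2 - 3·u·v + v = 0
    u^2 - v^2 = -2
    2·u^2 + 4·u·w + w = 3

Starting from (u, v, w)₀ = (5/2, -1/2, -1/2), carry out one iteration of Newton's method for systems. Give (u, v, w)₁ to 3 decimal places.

(0.719, 0.406, 0.432)

At (5/2, -1/2, -1/2): F = (-9.250, 8.000, 4.000).
Jacobian J = [[-4·u - 3·v, -3·u + 1, 0], [2·u, -2·v, 0], [4·u + 4·w, 0, 4·u + 1]].
At the point, J = [[-8.500, -6.500, 0.000], [5.000, 1.000, 0.000], [8.000, 0.000, 11.000]] (det J = 264.000).
Solving J·Δ = −F gives Δ = (-1.781, 0.906, 0.932).
Then the next iterate is (u, v, w)₁ = (0.719, 0.406, 0.432).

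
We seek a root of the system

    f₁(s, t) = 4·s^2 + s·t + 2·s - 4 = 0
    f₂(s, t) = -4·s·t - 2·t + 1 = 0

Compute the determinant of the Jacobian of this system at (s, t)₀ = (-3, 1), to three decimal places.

J = [[8·s + t + 2, s], [-4·t, -4·s - 2]].
At the point, J = [[-21.000, -3.000], [-4.000, 10.000]].
det J = -222.000.

-222.000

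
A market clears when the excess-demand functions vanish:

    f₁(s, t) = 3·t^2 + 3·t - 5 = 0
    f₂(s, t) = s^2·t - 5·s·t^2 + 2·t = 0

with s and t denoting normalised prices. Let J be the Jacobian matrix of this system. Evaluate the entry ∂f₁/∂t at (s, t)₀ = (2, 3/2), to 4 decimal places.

∂f₁/∂t = 6·t + 3.
At (2, 3/2) this is 12.0000.

12.0000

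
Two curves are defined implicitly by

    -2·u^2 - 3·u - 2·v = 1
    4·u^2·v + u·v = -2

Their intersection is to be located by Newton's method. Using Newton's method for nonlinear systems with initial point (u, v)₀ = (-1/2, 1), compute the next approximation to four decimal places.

At (-1/2, 1): F = (-2.0000, 2.5000).
Jacobian J = [[-4·u - 3, -2], [8·u·v + v, 4·u^2 + u]].
At the point, J = [[-1.0000, -2.0000], [-3.0000, 0.5000]] (det J = -6.5000).
Solving J·Δ = −F gives Δ = (0.6154, -1.3077).
Then the next iterate is (u, v)₁ = (0.1154, -0.3077).

(0.1154, -0.3077)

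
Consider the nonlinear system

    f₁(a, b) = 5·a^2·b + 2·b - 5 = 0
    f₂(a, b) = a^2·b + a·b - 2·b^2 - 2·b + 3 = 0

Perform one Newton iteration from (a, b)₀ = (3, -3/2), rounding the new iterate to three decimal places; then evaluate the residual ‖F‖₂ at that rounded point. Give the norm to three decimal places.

At (3, -3/2): F = (-75.500, -16.500).
Jacobian J = [[10·a·b, 5·a^2 + 2], [2·a·b + b, a^2 + a - 4·b - 2]].
At the point, J = [[-45.000, 47.000], [-10.500, 16.000]] (det J = -226.500).
Solving J·Δ = −F gives Δ = (-1.909, -0.222).
Then the next iterate is (a, b)₁ = (1.091, -1.722).
Re-evaluating at (1.091, -1.722): F = (-18.69232, -3.41493), so ‖F‖₂ = 19.002.

19.002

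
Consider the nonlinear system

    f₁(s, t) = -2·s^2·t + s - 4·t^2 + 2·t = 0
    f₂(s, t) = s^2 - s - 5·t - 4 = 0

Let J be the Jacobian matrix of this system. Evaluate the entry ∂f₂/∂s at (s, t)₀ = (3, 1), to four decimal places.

5.0000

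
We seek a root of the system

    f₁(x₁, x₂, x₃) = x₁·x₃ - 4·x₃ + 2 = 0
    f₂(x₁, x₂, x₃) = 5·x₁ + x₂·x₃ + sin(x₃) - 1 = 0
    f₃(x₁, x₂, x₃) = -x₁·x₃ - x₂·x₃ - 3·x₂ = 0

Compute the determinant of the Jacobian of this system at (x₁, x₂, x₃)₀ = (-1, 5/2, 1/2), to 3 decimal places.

J = [[x₃, 0, x₁ - 4], [5, x₃, x₂ + cos(x₃)], [-x₃, -x₃ - 3, -x₁ - x₂]].
At the point, J = [[0.500, 0.000, -5.000], [5.000, 0.500, 3.37758], [-0.500, -3.500, -1.500]].
det J = 91.786.

91.786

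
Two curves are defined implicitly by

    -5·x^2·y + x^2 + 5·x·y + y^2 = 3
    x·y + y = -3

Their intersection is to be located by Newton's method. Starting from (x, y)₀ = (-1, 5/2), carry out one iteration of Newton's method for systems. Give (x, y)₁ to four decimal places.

At (-1, 5/2): F = (-20.7500, 3.0000).
Jacobian J = [[-10·x·y + 2·x + 5·y, -5·x^2 + 5·x + 2·y], [y, x + 1]].
At the point, J = [[35.5000, -5.0000], [2.5000, 0.0000]] (det J = 12.5000).
Solving J·Δ = −F gives Δ = (-1.2000, -12.6700).
Then the next iterate is (x, y)₁ = (-2.2000, -10.1700).

(-2.2000, -10.1700)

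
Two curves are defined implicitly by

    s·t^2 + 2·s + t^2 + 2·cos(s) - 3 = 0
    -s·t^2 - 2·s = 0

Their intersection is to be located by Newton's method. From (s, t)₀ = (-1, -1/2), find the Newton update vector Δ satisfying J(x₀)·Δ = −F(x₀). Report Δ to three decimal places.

At (-1, -1/2): F = (-3.91940, 2.250).
Jacobian J = [[t^2 - 2·sin(s) + 2, 2·s·t + 2·t], [-t^2 - 2, -2·s·t]].
At the point, J = [[3.93294, 0.000], [-2.250, -1.000]] (det J = -3.93294).
Solving J·Δ = −F gives Δ = (0.997, 0.008).

(0.997, 0.008)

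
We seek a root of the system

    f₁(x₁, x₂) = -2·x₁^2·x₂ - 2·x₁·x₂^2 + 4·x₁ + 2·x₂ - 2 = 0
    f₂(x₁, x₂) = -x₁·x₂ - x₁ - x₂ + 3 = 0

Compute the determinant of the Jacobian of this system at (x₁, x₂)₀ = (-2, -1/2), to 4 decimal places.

J = [[-4·x₁·x₂ - 2·x₂^2 + 4, -2·x₁^2 - 4·x₁·x₂ + 2], [-x₂ - 1, -x₁ - 1]].
At the point, J = [[-0.5000, -10.0000], [-0.5000, 1.0000]].
det J = -5.5000.

-5.5000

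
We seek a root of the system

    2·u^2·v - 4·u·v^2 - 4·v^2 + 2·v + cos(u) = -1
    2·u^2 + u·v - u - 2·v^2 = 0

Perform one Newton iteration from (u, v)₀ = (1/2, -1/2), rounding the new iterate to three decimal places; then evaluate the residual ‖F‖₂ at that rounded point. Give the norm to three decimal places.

0.314

At (1/2, -1/2): F = (-0.87242, -0.750).
Jacobian J = [[4·u·v - 4·v^2 - sin(u), 2·u^2 - 8·u·v - 8·v + 2], [4·u + v - 1, u - 4·v]].
At the point, J = [[-2.47943, 8.500], [0.500, 2.500]] (det J = -10.44856).
Solving J·Δ = −F gives Δ = (0.401, 0.220).
Then the next iterate is (u, v)₁ = (0.901, -0.280).
Re-evaluating at (0.901, -0.280): F = (0.01006, 0.31352), so ‖F‖₂ = 0.314.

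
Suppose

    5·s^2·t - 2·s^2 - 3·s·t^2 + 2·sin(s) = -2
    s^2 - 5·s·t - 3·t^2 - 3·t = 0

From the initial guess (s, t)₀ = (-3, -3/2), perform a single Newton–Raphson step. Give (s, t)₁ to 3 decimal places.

At (-3, -3/2): F = (-63.53224, -15.750).
Jacobian J = [[10·s·t - 4·s - 3·t^2 + 2·cos(s), 5·s^2 - 6·s·t], [2·s - 5·t, -5·s - 6·t - 3]].
At the point, J = [[48.27002, 18.000], [1.500, 21.000]] (det J = 986.67032).
Solving J·Δ = −F gives Δ = (1.065, 0.674).
Then the next iterate is (s, t)₁ = (-1.935, -0.826).

(-1.935, -0.826)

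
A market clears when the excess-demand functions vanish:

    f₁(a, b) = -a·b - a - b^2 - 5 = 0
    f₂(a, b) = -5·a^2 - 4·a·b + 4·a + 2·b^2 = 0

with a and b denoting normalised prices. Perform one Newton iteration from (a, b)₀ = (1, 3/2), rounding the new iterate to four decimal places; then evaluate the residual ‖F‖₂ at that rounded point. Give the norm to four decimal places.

6.0815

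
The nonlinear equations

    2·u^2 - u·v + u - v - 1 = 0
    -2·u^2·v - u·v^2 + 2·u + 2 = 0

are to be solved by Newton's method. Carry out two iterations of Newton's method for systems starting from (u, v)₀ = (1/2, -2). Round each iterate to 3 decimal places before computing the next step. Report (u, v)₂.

(-0.004, -0.754)

At (1/2, -2): F = (3.000, 2.000).
Jacobian J = [[4·u - v + 1, -u - 1], [-4·u·v - v^2 + 2, -2·u^2 - 2·u·v]].
At the point, J = [[5.000, -1.500], [2.000, 1.500]] (det J = 10.500).
Solving J·Δ = −F gives Δ = (-0.714, -0.381).
Then the next iterate is (u, v)₁ = (-0.214, -2.381).
Round to (-0.214, -2.381) and repeat: F = (0.74906, 3.00328), J = [[2.525, -0.786], [-5.70730, -1.11066]].
Δ = (0.210, 1.627), so (u, v)₂ = (-0.004, -0.754).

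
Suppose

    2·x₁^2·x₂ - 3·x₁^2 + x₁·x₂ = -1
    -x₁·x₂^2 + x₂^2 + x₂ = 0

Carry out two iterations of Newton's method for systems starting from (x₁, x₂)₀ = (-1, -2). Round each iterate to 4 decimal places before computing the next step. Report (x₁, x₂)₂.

At (-1, -2): F = (-4.0000, 6.0000).
Jacobian J = [[4·x₁·x₂ - 6·x₁ + x₂, 2·x₁^2 + x₁], [-x₂^2, -2·x₁·x₂ + 2·x₂ + 1]].
At the point, J = [[12.0000, 1.0000], [-4.0000, -7.0000]] (det J = -80.0000).
Solving J·Δ = −F gives Δ = (0.2750, 0.7000).
Then the next iterate is (x₁, x₂)₁ = (-0.7250, -1.3000).
Round to (-0.7250, -1.3000) and repeat: F = (-1.0010, 1.615250), J = [[6.8200, 0.326250], [-1.6900, -3.4850]].
Δ = (0.1276, 0.4016), so (x₁, x₂)₂ = (-0.5974, -0.8984).

(-0.5974, -0.8984)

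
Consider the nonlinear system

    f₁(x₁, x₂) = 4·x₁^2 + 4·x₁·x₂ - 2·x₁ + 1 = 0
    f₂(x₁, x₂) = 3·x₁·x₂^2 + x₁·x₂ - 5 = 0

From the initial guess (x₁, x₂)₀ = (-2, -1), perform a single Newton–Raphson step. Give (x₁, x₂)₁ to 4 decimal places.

(-0.9314, -0.3137)

At (-2, -1): F = (29.0000, -9.0000).
Jacobian J = [[8·x₁ + 4·x₂ - 2, 4·x₁], [3·x₂^2 + x₂, 6·x₁·x₂ + x₁]].
At the point, J = [[-22.0000, -8.0000], [2.0000, 10.0000]] (det J = -204.0000).
Solving J·Δ = −F gives Δ = (1.0686, 0.6863).
Then the next iterate is (x₁, x₂)₁ = (-0.9314, -0.3137).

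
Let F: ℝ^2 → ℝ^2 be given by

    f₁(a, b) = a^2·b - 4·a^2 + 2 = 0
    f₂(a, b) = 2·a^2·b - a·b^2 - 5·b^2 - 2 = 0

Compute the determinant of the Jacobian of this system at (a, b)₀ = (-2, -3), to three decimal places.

668.000

J = [[2·a·b - 8·a, a^2], [4·a·b - b^2, 2·a^2 - 2·a·b - 10·b]].
At the point, J = [[28.000, 4.000], [15.000, 26.000]].
det J = 668.000.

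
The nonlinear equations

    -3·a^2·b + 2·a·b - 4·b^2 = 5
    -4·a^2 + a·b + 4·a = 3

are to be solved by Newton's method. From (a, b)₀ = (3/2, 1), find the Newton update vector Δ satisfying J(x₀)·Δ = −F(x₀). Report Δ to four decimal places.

(-0.7763, -0.6226)

At (3/2, 1): F = (-12.7500, -4.5000).
Jacobian J = [[-6·a·b + 2·b, -3·a^2 + 2·a - 8·b], [-8·a + b + 4, a]].
At the point, J = [[-7.0000, -11.7500], [-7.0000, 1.5000]] (det J = -92.7500).
Solving J·Δ = −F gives Δ = (-0.7763, -0.6226).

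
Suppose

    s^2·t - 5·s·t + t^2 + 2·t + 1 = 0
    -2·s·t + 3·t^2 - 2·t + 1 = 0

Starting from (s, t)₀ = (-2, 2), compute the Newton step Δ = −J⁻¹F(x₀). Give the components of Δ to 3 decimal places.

(1.035, -0.919)

At (-2, 2): F = (37.000, 17.000).
Jacobian J = [[2·s·t - 5·t, s^2 - 5·s + 2·t + 2], [-2·t, -2·s + 6·t - 2]].
At the point, J = [[-18.000, 20.000], [-4.000, 14.000]] (det J = -172.000).
Solving J·Δ = −F gives Δ = (1.035, -0.919).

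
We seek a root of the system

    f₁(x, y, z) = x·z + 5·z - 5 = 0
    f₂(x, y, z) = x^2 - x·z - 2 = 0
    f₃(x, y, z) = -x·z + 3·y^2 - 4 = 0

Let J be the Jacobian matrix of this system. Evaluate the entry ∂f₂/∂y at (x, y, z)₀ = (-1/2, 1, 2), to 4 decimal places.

0.0000

∂f₂/∂y = 0.
At (-1/2, 1, 2) this is 0.0000.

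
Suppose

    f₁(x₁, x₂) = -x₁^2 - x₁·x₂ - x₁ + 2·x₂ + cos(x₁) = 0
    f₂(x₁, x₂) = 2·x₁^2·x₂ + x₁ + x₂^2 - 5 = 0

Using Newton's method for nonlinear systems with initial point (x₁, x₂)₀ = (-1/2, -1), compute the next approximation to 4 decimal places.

(0.9979, -1.3375)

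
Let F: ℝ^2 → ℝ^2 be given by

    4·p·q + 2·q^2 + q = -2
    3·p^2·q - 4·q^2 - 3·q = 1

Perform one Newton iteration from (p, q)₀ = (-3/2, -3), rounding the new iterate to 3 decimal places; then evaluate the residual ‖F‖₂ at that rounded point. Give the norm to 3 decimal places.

At (-3/2, -3): F = (35.000, -48.250).
Jacobian J = [[4·q, 4·p + 4·q + 1], [6·p·q, 3·p^2 - 8·q - 3]].
At the point, J = [[-12.000, -17.000], [27.000, 27.750]] (det J = 126.000).
Solving J·Δ = −F gives Δ = (-1.198, 2.905).
Then the next iterate is (p, q)₁ = (-2.698, -0.095).
Re-evaluating at (-2.698, -0.095): F = (2.94829, -2.82567), so ‖F‖₂ = 4.084.

4.084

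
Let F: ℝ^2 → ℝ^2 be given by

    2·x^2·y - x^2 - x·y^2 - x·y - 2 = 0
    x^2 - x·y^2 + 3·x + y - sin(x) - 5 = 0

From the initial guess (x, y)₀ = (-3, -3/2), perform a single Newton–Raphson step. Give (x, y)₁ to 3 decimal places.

(-0.914, -2.562)

At (-3, -3/2): F = (-35.750, 0.39112).
Jacobian J = [[4·x·y - 2·x - y^2 - y, 2·x^2 - 2·x·y - x], [2·x - y^2 - cos(x) + 3, -2·x·y + 1]].
At the point, J = [[23.250, 12.000], [-4.26001, -8.000]] (det J = -134.87991).
Solving J·Δ = −F gives Δ = (2.086, -1.062).
Then the next iterate is (x, y)₁ = (-0.914, -2.562).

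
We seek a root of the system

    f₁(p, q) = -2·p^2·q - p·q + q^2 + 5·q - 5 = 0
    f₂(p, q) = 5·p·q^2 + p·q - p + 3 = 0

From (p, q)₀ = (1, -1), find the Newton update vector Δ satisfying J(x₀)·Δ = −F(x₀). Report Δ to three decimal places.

(1.200, 1.067)

At (1, -1): F = (-6.000, 6.000).
Jacobian J = [[-4·p·q - q, -2·p^2 - p + 2·q + 5], [5·q^2 + q - 1, 10·p·q + p]].
At the point, J = [[5.000, 0.000], [3.000, -9.000]] (det J = -45.000).
Solving J·Δ = −F gives Δ = (1.200, 1.067).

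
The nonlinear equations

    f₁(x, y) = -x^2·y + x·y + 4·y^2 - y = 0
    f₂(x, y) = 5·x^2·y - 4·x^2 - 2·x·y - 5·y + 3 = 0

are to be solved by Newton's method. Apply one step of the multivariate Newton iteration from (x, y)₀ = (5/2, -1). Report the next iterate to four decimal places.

(1.7110, -0.5613)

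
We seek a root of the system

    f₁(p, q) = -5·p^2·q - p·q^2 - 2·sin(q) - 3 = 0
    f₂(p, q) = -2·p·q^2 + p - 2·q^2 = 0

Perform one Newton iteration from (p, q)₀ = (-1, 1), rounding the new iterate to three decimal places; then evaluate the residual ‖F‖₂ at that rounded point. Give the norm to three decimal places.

87.855

At (-1, 1): F = (-8.68294, -1.000).
Jacobian J = [[-10·p·q - q^2, -5·p^2 - 2·p·q - 2·cos(q)], [-2·q^2 + 1, -4·p·q - 4·q]].
At the point, J = [[9.000, -4.08060], [-1.000, 0.000]] (det J = -4.08060).
Solving J·Δ = −F gives Δ = (-1.000, -4.333).
Then the next iterate is (p, q)₁ = (-2.000, -3.333).
Re-evaluating at (-2.000, -3.333): F = (85.49730, 20.21778), so ‖F‖₂ = 87.855.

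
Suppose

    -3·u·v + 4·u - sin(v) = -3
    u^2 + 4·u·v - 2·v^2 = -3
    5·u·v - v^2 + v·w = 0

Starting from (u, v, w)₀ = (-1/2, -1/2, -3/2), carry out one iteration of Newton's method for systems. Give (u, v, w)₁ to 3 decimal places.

(0.750, -12.718, 69.055)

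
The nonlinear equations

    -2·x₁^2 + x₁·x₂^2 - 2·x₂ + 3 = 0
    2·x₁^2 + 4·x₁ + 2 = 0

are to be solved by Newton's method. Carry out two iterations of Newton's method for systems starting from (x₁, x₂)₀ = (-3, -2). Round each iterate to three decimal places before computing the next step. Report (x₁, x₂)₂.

(-1.500, -1.008)

At (-3, -2): F = (-23.000, 8.000).
Jacobian J = [[-4·x₁ + x₂^2, 2·x₁·x₂ - 2], [4·x₁ + 4, 0]].
At the point, J = [[16.000, 10.000], [-8.000, 0.000]] (det J = 80.000).
Solving J·Δ = −F gives Δ = (1.000, 0.700).
Then the next iterate is (x₁, x₂)₁ = (-2.000, -1.300).
Round to (-2.000, -1.300) and repeat: F = (-5.780, 2.000), J = [[9.690, 3.200], [-4.000, 0.000]].
Δ = (0.500, 0.292), so (x₁, x₂)₂ = (-1.500, -1.008).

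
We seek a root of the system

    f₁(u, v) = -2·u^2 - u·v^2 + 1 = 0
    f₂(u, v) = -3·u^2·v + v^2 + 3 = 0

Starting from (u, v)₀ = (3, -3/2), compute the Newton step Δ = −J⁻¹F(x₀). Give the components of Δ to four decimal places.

At (3, -3/2): F = (-23.7500, 45.7500).
Jacobian J = [[-4·u - v^2, -2·u·v], [-6·u·v, -3·u^2 + 2·v]].
At the point, J = [[-14.2500, 9.0000], [27.0000, -30.0000]] (det J = 184.5000).
Solving J·Δ = −F gives Δ = (-1.6301, 0.0579).

(-1.6301, 0.0579)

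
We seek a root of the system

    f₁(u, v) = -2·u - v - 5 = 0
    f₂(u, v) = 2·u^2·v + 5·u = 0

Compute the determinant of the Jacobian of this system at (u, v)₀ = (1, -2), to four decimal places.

J = [[-2, -1], [4·u·v + 5, 2·u^2]].
At the point, J = [[-2.0000, -1.0000], [-3.0000, 2.0000]].
det J = -7.0000.

-7.0000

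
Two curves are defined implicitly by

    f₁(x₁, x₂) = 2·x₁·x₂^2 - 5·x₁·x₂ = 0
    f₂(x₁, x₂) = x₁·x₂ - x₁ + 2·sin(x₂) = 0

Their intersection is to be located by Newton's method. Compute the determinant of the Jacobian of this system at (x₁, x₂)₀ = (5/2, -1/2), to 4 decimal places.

J = [[2·x₂^2 - 5·x₂, 4·x₁·x₂ - 5·x₁], [x₂ - 1, x₁ + 2·cos(x₂)]].
At the point, J = [[3.0000, -17.5000], [-1.5000, 4.255165]].
det J = -13.4845.

-13.4845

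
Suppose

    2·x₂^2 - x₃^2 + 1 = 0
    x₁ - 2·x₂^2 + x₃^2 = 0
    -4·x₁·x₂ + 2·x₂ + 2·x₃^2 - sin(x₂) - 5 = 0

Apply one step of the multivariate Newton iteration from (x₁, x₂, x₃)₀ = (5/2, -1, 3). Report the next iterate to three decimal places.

(-1.000, -1.251, 2.168)

At (5/2, -1, 3): F = (-6.000, 9.500, 21.84147).
Jacobian J = [[0, 4·x₂, -2·x₃], [1, -4·x₂, 2·x₃], [-4·x₂, -4·x₁ - cos(x₂) + 2, 4·x₃]].
At the point, J = [[0.000, -4.000, -6.000], [1.000, 4.000, 6.000], [4.000, -8.54030, 12.000]] (det J = 99.24181).
Solving J·Δ = −F gives Δ = (-3.500, -0.251, -0.832).
Then the next iterate is (x₁, x₂, x₃)₁ = (-1.000, -1.251, 2.168).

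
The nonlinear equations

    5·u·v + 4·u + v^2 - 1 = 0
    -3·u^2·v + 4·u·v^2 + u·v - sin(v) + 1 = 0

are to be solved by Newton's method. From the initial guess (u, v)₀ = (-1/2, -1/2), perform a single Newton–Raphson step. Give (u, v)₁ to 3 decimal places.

(1.073, -0.254)

At (-1/2, -1/2): F = (-1.500, 1.60443).
Jacobian J = [[5·v + 4, 5·u + 2·v], [-6·u·v + 4·v^2 + v, -3·u^2 + 8·u·v + u - cos(v)]].
At the point, J = [[1.500, -3.500], [-1.000, -0.12758]] (det J = -3.69137).
Solving J·Δ = −F gives Δ = (1.573, 0.246).
Then the next iterate is (u, v)₁ = (1.073, -0.254).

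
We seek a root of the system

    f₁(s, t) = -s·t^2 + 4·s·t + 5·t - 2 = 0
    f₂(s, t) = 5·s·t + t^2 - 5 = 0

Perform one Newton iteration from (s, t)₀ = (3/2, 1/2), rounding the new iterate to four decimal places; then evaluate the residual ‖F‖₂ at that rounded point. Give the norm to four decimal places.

28.5255

At (3/2, 1/2): F = (3.1250, -1.0000).
Jacobian J = [[-t^2 + 4·t, -2·s·t + 4·s + 5], [5·t, 5·s + 2·t]].
At the point, J = [[1.7500, 9.5000], [2.5000, 8.5000]] (det J = -8.8750).
Solving J·Δ = −F gives Δ = (4.0634, -1.0775).
Then the next iterate is (s, t)₁ = (5.5634, -0.5775).
Re-evaluating at (5.5634, -0.5775): F = (-19.594383, -20.730811), so ‖F‖₂ = 28.5255.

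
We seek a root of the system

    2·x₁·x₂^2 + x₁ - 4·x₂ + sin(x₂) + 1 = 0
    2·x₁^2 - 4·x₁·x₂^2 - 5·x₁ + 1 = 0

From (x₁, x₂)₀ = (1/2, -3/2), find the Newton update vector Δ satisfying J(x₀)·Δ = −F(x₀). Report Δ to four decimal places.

At (1/2, -3/2): F = (8.752505, -5.5000).
Jacobian J = [[2·x₂^2 + 1, 4·x₁·x₂ + cos(x₂) - 4], [4·x₁ - 4·x₂^2 - 5, -8·x₁·x₂]].
At the point, J = [[5.5000, -6.929263], [-12.0000, 6.0000]] (det J = -50.151154).
Solving J·Δ = −F gives Δ = (0.2872, 1.4911).

(0.2872, 1.4911)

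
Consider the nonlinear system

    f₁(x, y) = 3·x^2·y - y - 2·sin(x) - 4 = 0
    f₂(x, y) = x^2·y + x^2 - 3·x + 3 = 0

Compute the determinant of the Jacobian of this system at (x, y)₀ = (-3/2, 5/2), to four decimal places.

26.6817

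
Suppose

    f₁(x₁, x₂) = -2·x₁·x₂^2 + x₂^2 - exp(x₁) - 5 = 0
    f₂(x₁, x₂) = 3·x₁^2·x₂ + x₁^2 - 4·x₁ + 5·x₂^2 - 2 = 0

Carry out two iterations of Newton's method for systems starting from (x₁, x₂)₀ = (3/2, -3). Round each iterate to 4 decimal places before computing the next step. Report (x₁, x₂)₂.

(0.1361, -0.5797)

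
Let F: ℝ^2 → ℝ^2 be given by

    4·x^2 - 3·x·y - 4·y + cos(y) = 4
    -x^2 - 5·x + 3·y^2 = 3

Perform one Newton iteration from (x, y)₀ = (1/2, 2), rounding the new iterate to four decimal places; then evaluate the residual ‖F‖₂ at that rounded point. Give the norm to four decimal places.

8.4441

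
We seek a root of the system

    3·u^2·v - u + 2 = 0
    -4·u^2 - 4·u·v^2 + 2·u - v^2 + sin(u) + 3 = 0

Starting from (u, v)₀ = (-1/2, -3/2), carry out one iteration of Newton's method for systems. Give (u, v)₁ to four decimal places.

(-1.1963, -0.0838)

At (-1/2, -3/2): F = (1.3750, 2.770574).
Jacobian J = [[6·u·v - 1, 3·u^2], [-8·u - 4·v^2 + cos(u) + 2, -8·u·v - 2·v]].
At the point, J = [[3.5000, 0.7500], [-2.122417, -3.0000]] (det J = -8.908187).
Solving J·Δ = −F gives Δ = (-0.6963, 1.4162).
Then the next iterate is (u, v)₁ = (-1.1963, -0.0838).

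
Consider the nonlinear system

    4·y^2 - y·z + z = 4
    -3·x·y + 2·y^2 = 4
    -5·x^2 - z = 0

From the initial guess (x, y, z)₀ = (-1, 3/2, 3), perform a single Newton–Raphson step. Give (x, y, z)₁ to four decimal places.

(4.0000, 3.4444, 45.0000)

At (-1, 3/2, 3): F = (3.5000, 5.0000, -8.0000).
Jacobian J = [[0, 8·y - z, -y + 1], [-3·y, -3·x + 4·y, 0], [-10·x, 0, -1]].
At the point, J = [[0.0000, 9.0000, -0.5000], [-4.5000, 9.0000, 0.0000], [10.0000, 0.0000, -1.0000]] (det J = 4.5000).
Solving J·Δ = −F gives Δ = (5.0000, 1.9444, 42.0000).
Then the next iterate is (x, y, z)₁ = (4.0000, 3.4444, 45.0000).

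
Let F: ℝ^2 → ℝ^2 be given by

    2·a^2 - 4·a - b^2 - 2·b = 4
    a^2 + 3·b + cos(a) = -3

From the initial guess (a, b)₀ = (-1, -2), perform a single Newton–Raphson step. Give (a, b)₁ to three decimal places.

(-0.589, -1.355)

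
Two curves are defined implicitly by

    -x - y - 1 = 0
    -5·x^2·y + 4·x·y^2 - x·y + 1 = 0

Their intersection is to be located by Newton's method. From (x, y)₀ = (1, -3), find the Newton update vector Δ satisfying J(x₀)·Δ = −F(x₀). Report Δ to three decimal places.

At (1, -3): F = (1.000, 55.000).
Jacobian J = [[-1, -1], [-10·x·y + 4·y^2 - y, -5·x^2 + 8·x·y - x]].
At the point, J = [[-1.000, -1.000], [69.000, -30.000]] (det J = 99.000).
Solving J·Δ = −F gives Δ = (-0.253, 1.253).

(-0.253, 1.253)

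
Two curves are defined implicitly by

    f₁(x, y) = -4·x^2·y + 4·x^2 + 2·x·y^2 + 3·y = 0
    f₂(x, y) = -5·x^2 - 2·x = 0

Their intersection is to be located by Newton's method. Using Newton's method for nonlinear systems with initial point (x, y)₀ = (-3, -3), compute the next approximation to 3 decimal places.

(-1.607, 6.214)

At (-3, -3): F = (81.000, -39.000).
Jacobian J = [[-8·x·y + 8·x + 2·y^2, -4·x^2 + 4·x·y + 3], [-10·x - 2, 0]].
At the point, J = [[-78.000, 3.000], [28.000, 0.000]] (det J = -84.000).
Solving J·Δ = −F gives Δ = (1.393, 9.214).
Then the next iterate is (x, y)₁ = (-1.607, 6.214).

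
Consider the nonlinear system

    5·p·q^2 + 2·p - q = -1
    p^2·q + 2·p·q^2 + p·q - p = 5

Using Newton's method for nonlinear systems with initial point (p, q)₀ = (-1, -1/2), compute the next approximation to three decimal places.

At (-1, -1/2): F = (-1.750, -4.500).
Jacobian J = [[5·q^2 + 2, 10·p·q - 1], [2·p·q + 2·q^2 + q - 1, p^2 + 4·p·q + p]].
At the point, J = [[3.250, 4.000], [0.000, 2.000]] (det J = 6.500).
Solving J·Δ = −F gives Δ = (-2.231, 2.250).
Then the next iterate is (p, q)₁ = (-3.231, 1.750).

(-3.231, 1.750)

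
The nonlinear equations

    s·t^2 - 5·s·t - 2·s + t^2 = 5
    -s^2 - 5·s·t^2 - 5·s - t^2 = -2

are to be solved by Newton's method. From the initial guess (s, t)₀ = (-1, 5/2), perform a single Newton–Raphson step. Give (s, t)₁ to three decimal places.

(-6.600, -8.640)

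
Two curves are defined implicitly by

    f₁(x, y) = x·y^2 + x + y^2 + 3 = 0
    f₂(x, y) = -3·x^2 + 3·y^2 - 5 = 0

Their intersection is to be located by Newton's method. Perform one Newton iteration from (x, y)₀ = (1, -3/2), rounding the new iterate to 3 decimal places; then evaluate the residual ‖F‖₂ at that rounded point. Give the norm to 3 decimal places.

4.646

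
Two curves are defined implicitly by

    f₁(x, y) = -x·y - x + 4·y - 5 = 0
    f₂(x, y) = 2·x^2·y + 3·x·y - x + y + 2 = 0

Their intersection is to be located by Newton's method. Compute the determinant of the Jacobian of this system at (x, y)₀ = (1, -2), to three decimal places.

J = [[-y - 1, -x + 4], [4·x·y + 3·y - 1, 2·x^2 + 3·x + 1]].
At the point, J = [[1.000, 3.000], [-15.000, 6.000]].
det J = 51.000.

51.000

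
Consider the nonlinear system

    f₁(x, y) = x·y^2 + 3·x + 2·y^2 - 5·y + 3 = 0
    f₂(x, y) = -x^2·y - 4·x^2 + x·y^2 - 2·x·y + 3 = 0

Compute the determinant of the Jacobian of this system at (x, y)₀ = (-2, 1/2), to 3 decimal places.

J = [[y^2 + 3, 2·x·y + 4·y - 5], [-2·x·y - 8·x + y^2 - 2·y, -x^2 + 2·x·y - 2·x]].
At the point, J = [[3.250, -5.000], [17.250, -2.000]].
det J = 79.750.

79.750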